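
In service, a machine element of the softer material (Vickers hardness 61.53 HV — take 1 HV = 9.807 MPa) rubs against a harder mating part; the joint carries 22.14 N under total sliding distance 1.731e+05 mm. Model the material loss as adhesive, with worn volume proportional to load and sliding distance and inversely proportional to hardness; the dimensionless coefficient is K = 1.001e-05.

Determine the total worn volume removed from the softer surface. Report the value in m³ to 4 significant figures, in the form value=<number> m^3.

Intermediates are displayed rounded — all working math keeps exact precision — one final rounding: 4 significant figures.
Convert: Distance L = 1.731e+05 mm = 173.1 m.
Convert: Hardness H = 61.53 HV × 9.807 MPa/HV = 603.4 MPa = 6.034e+08 Pa.
Collected in SI base units: W = 22.14 N, H = 6.034e+08 Pa, K = 1.001e-05.
The Archard volume V = K·W·L/H = 1.001e-05 · 22.14 · 173.1 / 6.034e+08 = 6.357e-11 m³.

value=6.357e-11 m^3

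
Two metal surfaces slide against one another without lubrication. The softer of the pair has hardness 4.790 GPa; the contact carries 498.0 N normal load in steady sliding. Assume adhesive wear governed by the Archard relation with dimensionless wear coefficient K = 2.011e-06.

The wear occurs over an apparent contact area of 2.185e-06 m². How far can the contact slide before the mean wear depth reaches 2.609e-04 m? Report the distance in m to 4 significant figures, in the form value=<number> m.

Displayed values are rounded; each operation holds exact precision — rounded once at the end, at four significant digits.
Convert: Hardness H = 4.790 GPa = 4.790e+09 Pa.
Expressed in SI base units: W = 498.0 N, H = 4.790e+09 Pa, K = 2.011e-06.
Limit volume V_lim = h_lim·A = 2.609e-04 · 2.185e-06 = 5.701e-10 m³.
Sliding life L = V_lim·H/(K·W) = 5.701e-10 · 4.790e+09 / (2.011e-06 · 498.0) = 2727 m.

value=2727 m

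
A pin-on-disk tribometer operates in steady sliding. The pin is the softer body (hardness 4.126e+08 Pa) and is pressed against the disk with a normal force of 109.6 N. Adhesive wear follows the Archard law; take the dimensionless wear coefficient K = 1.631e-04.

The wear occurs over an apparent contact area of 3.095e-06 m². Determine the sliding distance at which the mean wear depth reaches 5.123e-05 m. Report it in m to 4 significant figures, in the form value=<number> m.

value=3.660 m

The computation holds full precision. The intermediates are printed rounded; rounded once at the end to four significant figures.
Restated in SI base units: W = 109.6 N, H = 4.126e+08 Pa, K = 1.631e-04.
Wearable volume V_lim = h_lim·A = 5.123e-05 · 3.095e-06 = 1.586e-10 m³.
Life L = V_lim·H/(K·W) = 1.586e-10 · 4.126e+08 / (1.631e-04 · 109.6) = 3.660 m.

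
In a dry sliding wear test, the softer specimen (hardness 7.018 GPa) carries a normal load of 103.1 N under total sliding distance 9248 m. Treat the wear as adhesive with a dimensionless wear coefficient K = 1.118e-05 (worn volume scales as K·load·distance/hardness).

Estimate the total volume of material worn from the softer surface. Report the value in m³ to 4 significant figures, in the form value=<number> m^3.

Intermediate values are shown rounded, and the computation keeps full precision — a lone final rounding, at four significant figures.
Hardness H = 7.018 GPa = 7.018e+09 Pa.
Working in SI base units: W = 103.1 N, H = 7.018e+09 Pa, K = 1.118e-05.
Apply Archard: V = K·W·L/H = 1.118e-05 · 103.1 · 9248 / 7.018e+09 = 1.519e-09 m³.

value=1.519e-09 m^3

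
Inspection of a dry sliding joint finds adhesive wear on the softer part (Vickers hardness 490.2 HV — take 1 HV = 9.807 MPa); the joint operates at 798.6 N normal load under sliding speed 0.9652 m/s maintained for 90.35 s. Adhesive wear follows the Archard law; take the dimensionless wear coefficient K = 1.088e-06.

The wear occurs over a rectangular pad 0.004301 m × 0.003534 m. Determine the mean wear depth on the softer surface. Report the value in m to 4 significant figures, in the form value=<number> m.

value=1.037e-06 m

The computation carries full precision. Intermediate values are displayed rounded — one last rounding to four significant digits.
Convert: Total distance L = v·t = 0.9652 m/s × 90.35 s = 87.21 m.
Convert: Hardness H = 490.2 HV × 9.807 MPa/HV = 4807 MPa = 4.807e+09 Pa.
Convert: Contact area A = 0.004301 m × 0.003534 m = 1.520e-05 m².
In SI base units: W = 798.6 N, H = 4.807e+09 Pa, K = 1.088e-06.
Archard volume V = K·W·L/H = 1.088e-06 · 798.6 · 87.21 / 4.807e+09 = 1.576e-11 m³.
Wear depth h = V/A = 1.576e-11 / 1.520e-05 = 1.037e-06 m.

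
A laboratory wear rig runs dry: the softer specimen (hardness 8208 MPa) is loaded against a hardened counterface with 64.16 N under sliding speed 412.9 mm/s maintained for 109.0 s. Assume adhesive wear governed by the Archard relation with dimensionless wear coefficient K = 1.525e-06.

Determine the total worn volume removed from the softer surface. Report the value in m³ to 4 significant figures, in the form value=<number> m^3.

value=5.365e-13 m^3

All arithmetic keeps full float precision — printed values are rounded; one final rounding, at four significant figures.
Convert: Sliding speed v = 412.9 mm/s = 0.4129 m/s. Path length L = v·t = 0.4129 m/s × 109.0 s = 45.01 m.
Convert: Hardness H = 8208 MPa = 8.208e+09 Pa.
Expressed in SI base units: W = 64.16 N, H = 8.208e+09 Pa, K = 1.525e-06.
Archard volume V = K·W·L/H = 1.525e-06 · 64.16 · 45.01 / 8.208e+09 = 5.365e-13 m³.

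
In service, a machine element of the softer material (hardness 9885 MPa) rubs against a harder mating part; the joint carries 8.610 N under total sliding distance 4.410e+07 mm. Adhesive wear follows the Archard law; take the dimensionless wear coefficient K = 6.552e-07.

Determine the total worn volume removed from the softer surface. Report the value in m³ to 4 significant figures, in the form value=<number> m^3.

Every step keeps full float precision — intermediate values are shown rounded — a lone final rounding, at four significant figures.
Distance covered L = 4.410e+07 mm = 4.410e+04 m.
Hardness H = 9885 MPa = 9.885e+09 Pa.
Expressed in SI base units: W = 8.610 N, H = 9.885e+09 Pa, K = 6.552e-07.
The Archard volume V = K·W·L/H = 6.552e-07 · 8.610 · 4.410e+04 / 9.885e+09 = 2.517e-11 m³.

value=2.517e-11 m^3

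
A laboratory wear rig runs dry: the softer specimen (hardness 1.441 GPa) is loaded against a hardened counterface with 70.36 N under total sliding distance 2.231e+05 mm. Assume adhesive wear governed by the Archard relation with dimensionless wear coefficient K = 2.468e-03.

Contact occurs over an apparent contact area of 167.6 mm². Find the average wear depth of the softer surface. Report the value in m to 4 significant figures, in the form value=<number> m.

value=1.604e-04 m

All arithmetic runs at full float precision — shown intermediates are rounded. Rounded just once to four significant digits.
Convert: Distance L = 2.231e+05 mm = 223.1 m.
Convert: Hardness H = 1.441 GPa = 1.441e+09 Pa.
Convert: Contact area A = 167.6 mm² = 1.676e-04 m².
In SI base units, W = 70.36 N, H = 1.441e+09 Pa, K = 2.468e-03.
The Archard volume V = K·W·L/H = 2.468e-03 · 70.36 · 223.1 / 1.441e+09 = 2.688e-08 m³.
Mean depth h = V/A = 2.688e-08 / 1.676e-04 = 1.604e-04 m.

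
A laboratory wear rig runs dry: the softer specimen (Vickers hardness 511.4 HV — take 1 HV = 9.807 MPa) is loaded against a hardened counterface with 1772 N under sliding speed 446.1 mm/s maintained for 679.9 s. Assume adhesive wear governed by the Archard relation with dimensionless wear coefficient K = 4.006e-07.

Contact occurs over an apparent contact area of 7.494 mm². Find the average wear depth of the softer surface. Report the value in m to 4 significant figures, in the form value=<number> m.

value=5.729e-06 m

All arithmetic holds exact precision — shown intermediates are rounded — a single final rounding: four significant digits.
Convert: Sliding speed v = 446.1 mm/s = 0.4461 m/s. Distance L = v·t = 0.4461 m/s × 679.9 s = 303.3 m.
Convert: Hardness H = 511.4 HV × 9.807 MPa/HV = 5015 MPa = 5.015e+09 Pa.
Convert: Contact area A = 7.494 mm² = 7.494e-06 m².
Expressed in SI base units: W = 1772 N, H = 5.015e+09 Pa, K = 4.006e-07.
Worn volume V = K·W·L/H = 4.006e-07 · 1772 · 303.3 / 5.015e+09 = 4.293e-11 m³.
Depth of wear h = V/A = 4.293e-11 / 7.494e-06 = 5.729e-06 m.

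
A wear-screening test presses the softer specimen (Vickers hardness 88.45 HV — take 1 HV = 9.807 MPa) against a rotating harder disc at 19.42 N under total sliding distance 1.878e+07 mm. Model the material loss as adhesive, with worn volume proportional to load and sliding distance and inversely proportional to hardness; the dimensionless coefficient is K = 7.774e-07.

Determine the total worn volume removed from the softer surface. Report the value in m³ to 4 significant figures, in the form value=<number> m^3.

value=3.269e-10 m^3

All arithmetic keeps exact precision. Intermediate values are shown rounded, and one final rounding: 4 significant digits.
Convert: The distance L = 1.878e+07 mm = 1.878e+04 m.
Convert: Hardness H = 88.45 HV × 9.807 MPa/HV = 867.4 MPa = 8.674e+08 Pa.
Expressed in SI base units: W = 19.42 N, H = 8.674e+08 Pa, K = 7.774e-07.
Worn volume V = K·W·L/H = 7.774e-07 · 19.42 · 1.878e+04 / 8.674e+08 = 3.269e-10 m³.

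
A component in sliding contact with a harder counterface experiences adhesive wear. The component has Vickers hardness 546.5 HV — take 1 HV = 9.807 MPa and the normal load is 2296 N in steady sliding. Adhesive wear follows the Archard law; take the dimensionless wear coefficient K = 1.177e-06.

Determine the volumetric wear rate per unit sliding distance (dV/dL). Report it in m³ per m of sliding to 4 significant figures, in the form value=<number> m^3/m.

Intermediates are displayed rounded. Every step runs at full float precision; one last rounding, at 4 significant digits.
Hardness H = 546.5 HV × 9.807 MPa/HV = 5360 MPa = 5.360e+09 Pa.
Expressed in SI base units: W = 2296 N, H = 5.360e+09 Pa, K = 1.177e-06.
Rate of wear dV/dL = K·W/H: 1.177e-06 · 2296 / 5.360e+09 = 5.042e-13 m³/m.

value=5.042e-13 m^3/m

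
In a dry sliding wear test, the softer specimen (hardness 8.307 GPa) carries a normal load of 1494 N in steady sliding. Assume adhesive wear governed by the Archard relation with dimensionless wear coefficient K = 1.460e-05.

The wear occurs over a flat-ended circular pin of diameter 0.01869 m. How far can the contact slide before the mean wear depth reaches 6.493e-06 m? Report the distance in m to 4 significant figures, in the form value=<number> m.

value=678.4 m

Intermediates appear rounded; the computation maintains exact precision; rounded just once: four significant figures.
Hardness H = 8.307 GPa = 8.307e+09 Pa.
Contact area A = π·d²/4 = π·(0.01869 m)²/4 = 2.744e-04 m².
SI base units throughout: W = 1494 N, H = 8.307e+09 Pa, K = 1.460e-05.
Volume at the limit: V_lim = h_lim·A = 6.493e-06 · 2.744e-04 = 1.781e-09 m³.
Sliding life L = V_lim·H/(K·W) = 1.781e-09 · 8.307e+09 / (1.460e-05 · 1494) = 678.4 m.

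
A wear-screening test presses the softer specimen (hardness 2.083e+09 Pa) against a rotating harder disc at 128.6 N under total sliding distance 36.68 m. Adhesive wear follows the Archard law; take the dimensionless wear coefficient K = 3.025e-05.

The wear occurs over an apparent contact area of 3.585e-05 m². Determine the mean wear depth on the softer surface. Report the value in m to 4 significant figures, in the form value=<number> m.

The algebra holds exact precision — intermediates are printed rounded — one final rounding, at 4 significant digits.
SI base units throughout: W = 128.6 N, H = 2.083e+09 Pa, K = 3.025e-05.
Volume removed: V = K·W·L/H = 3.025e-05 · 128.6 · 36.68 / 2.083e+09 = 6.850e-11 m³.
Depth h = V/A = 6.850e-11 / 3.585e-05 = 1.911e-06 m.

value=1.911e-06 m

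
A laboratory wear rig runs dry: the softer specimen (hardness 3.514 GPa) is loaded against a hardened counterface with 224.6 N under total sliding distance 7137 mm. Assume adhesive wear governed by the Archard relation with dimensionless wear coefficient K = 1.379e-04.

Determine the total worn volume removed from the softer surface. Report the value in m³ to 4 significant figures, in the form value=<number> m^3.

Intermediate values are printed rounded. Each operation maintains full float precision; a single final rounding: four significant digits.
Convert: Total distance L = 7137 mm = 7.137 m.
Convert: Hardness H = 3.514 GPa = 3.514e+09 Pa.
Working in SI base units: W = 224.6 N, H = 3.514e+09 Pa, K = 1.379e-04.
Archard volume V = K·W·L/H = 1.379e-04 · 224.6 · 7.137 / 3.514e+09 = 6.291e-11 m³.

value=6.291e-11 m^3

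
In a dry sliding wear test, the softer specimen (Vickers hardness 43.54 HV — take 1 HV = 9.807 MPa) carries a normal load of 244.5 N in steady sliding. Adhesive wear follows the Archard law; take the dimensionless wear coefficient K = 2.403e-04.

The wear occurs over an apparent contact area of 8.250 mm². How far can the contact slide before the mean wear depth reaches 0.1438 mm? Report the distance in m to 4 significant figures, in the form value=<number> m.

value=8.622 m

Each operation carries full float precision, and intermediate values are shown rounded, and one last rounding, at four significant figures.
Convert: Hardness H = 43.54 HV × 9.807 MPa/HV = 427.0 MPa = 4.270e+08 Pa.
Convert: Contact area A = 8.250 mm² = 8.250e-06 m².
Convert: Depth limit h_lim = 0.1438 mm = 1.438e-04 m.
In SI base units: W = 244.5 N, H = 4.270e+08 Pa, K = 2.403e-04.
Wearable volume V_lim = h_lim·A = 1.438e-04 · 8.250e-06 = 1.186e-09 m³.
So the life L = V_lim·H/(K·W) = 1.186e-09 · 4.270e+08 / (2.403e-04 · 244.5) = 8.622 m.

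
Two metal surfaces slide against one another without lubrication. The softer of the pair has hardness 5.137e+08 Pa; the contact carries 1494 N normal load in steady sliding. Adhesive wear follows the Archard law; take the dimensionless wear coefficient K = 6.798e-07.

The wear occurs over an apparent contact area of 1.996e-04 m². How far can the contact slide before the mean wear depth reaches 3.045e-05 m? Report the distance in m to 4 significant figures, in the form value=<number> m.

value=3074 m

Intermediates are displayed rounded; all arithmetic carries full precision; a lone final rounding to four significant digits.
Working in SI base units: W = 1494 N, H = 5.137e+08 Pa, K = 6.798e-07.
Permissible volume V_lim = h_lim·A = 3.045e-05 · 1.996e-04 = 6.078e-09 m³.
Inverting, life L = V_lim·H/(K·W) = 6.078e-09 · 5.137e+08 / (6.798e-07 · 1494) = 3074 m.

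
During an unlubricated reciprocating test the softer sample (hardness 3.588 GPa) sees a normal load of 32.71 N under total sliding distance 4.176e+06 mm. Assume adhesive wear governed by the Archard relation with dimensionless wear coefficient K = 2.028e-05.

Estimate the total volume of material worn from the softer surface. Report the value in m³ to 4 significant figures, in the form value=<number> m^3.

value=7.721e-10 m^3

Intermediate values are displayed rounded; the algebra keeps full float precision. Rounded just once: four significant figures.
Convert: Path length L = 4.176e+06 mm = 4176 m.
Convert: Hardness H = 3.588 GPa = 3.588e+09 Pa.
In SI base units: W = 32.71 N, H = 3.588e+09 Pa, K = 2.028e-05.
Archard relation: V = K·W·L/H = 2.028e-05 · 32.71 · 4176 / 3.588e+09 = 7.721e-10 m³.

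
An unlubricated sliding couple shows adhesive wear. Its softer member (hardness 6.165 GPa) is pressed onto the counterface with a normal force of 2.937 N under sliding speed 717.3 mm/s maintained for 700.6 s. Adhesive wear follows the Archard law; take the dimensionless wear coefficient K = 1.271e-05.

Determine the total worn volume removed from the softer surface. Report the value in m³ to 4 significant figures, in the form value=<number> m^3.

Each operation keeps full precision — the intermediates are shown rounded, and one final rounding: 4 significant figures.
Convert: Sliding speed v = 717.3 mm/s = 0.7173 m/s. Path length L = v·t = 0.7173 m/s × 700.6 s = 502.5 m.
Convert: Hardness H = 6.165 GPa = 6.165e+09 Pa.
Working in SI base units: W = 2.937 N, H = 6.165e+09 Pa, K = 1.271e-05.
By Archard's law, V = K·W·L/H = 1.271e-05 · 2.937 · 502.5 / 6.165e+09 = 3.043e-12 m³.

value=3.043e-12 m^3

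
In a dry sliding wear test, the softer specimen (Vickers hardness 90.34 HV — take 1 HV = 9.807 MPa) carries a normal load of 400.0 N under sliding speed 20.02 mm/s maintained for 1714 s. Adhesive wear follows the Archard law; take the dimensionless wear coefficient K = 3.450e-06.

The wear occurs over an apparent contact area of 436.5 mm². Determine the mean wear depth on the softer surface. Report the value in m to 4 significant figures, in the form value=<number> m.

value=1.224e-07 m

Each operation keeps full precision. Printed values are rounded, and one last rounding: four significant digits.
Convert: Sliding speed v = 20.02 mm/s = 0.02002 m/s. Distance covered L = v·t = 0.02002 m/s × 1714 s = 34.31 m.
Convert: Hardness H = 90.34 HV × 9.807 MPa/HV = 886.0 MPa = 8.860e+08 Pa.
Convert: Contact area A = 436.5 mm² = 4.365e-04 m².
In SI base units, W = 400.0 N, H = 8.860e+08 Pa, K = 3.450e-06.
By Archard's law, V = K·W·L/H = 3.450e-06 · 400.0 · 34.31 / 8.860e+08 = 5.345e-11 m³.
Depth of wear h = V/A = 5.345e-11 / 4.365e-04 = 1.224e-07 m.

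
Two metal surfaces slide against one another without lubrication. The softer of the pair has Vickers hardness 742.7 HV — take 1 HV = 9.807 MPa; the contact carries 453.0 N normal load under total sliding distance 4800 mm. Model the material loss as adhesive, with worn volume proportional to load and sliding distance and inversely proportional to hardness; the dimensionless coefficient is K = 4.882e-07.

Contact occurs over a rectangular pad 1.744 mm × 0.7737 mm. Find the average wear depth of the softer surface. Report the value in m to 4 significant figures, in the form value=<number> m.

value=1.080e-07 m

Intermediate values are shown rounded, and every step carries full precision, and a lone final rounding: four significant digits.
Path length L = 4800 mm = 4.800 m.
Hardness H = 742.7 HV × 9.807 MPa/HV = 7284 MPa = 7.284e+09 Pa.
Pad sides 1.744 mm × 0.7737 mm = 1.744e-03 m × 7.737e-04 m. Contact area A = 1.744e-03 m × 7.737e-04 m = 1.349e-06 m².
Restated in SI base units: W = 453.0 N, H = 7.284e+09 Pa, K = 4.882e-07.
Wear volume V = K·W·L/H = 4.882e-07 · 453.0 · 4.800 / 7.284e+09 = 1.457e-13 m³.
Depth h = V/A = 1.457e-13 / 1.349e-06 = 1.080e-07 m.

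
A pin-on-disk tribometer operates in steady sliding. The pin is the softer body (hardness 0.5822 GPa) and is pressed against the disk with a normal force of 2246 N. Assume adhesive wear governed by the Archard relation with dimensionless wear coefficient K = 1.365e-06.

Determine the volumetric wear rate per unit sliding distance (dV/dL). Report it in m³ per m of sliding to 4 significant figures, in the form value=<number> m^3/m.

value=5.266e-12 m^3/m

Quoted intermediates are rounded, and all working math holds full precision; one final rounding: four significant figures.
Hardness H = 0.5822 GPa = 5.822e+08 Pa.
In SI base units, W = 2246 N, H = 5.822e+08 Pa, K = 1.365e-06.
Wear rate dV/dL = K·W/H (independent of L): 1.365e-06 · 2246 / 5.822e+08 = 5.266e-12 m³/m.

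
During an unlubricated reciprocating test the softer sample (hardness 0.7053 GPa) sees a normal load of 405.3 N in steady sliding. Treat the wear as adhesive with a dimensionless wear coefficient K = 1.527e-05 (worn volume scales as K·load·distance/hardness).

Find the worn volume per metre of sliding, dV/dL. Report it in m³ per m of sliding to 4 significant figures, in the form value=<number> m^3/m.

value=8.775e-12 m^3/m

Intermediates appear rounded — the algebra holds full float precision — rounded just once, at four significant figures.
Hardness H = 0.7053 GPa = 7.053e+08 Pa.
Working in SI base units: W = 405.3 N, H = 7.053e+08 Pa, K = 1.527e-05.
Sliding wear rate dV/dL = K·W/H, per unit distance: 1.527e-05 · 405.3 / 7.053e+08 = 8.775e-12 m³/m.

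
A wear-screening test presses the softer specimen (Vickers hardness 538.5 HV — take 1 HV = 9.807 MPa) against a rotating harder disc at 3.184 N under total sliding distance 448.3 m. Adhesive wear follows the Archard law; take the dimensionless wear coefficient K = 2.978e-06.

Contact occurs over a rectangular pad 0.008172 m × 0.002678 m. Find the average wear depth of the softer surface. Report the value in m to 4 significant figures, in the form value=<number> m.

value=3.678e-08 m

All working math runs at full float precision; displayed values are rounded — one last rounding: 4 significant digits.
Hardness H = 538.5 HV × 9.807 MPa/HV = 5281 MPa = 5.281e+09 Pa.
Contact area A = 0.008172 m × 0.002678 m = 2.188e-05 m².
Restated in SI base units: W = 3.184 N, H = 5.281e+09 Pa, K = 2.978e-06.
By Archard's law, V = K·W·L/H = 2.978e-06 · 3.184 · 448.3 / 5.281e+09 = 8.049e-13 m³.
Mean depth h = V/A = 8.049e-13 / 2.188e-05 = 3.678e-08 m.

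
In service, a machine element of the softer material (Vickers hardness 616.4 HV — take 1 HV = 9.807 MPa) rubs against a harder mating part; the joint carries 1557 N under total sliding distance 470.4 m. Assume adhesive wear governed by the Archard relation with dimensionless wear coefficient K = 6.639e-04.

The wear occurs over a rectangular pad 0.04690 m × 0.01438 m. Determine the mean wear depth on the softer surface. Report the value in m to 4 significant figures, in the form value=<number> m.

The algebra maintains full float precision; displayed values are rounded, and rounded once at the end to 4 significant figures.
Hardness H = 616.4 HV × 9.807 MPa/HV = 6045 MPa = 6.045e+09 Pa.
Contact area A = 0.04690 m × 0.01438 m = 6.744e-04 m².
Collected in SI base units: W = 1557 N, H = 6.045e+09 Pa, K = 6.639e-04.
Worn volume V = K·W·L/H = 6.639e-04 · 1557 · 470.4 / 6.045e+09 = 8.044e-08 m³.
Average depth h = V/A = 8.044e-08 / 6.744e-04 = 1.193e-04 m.

value=1.193e-04 m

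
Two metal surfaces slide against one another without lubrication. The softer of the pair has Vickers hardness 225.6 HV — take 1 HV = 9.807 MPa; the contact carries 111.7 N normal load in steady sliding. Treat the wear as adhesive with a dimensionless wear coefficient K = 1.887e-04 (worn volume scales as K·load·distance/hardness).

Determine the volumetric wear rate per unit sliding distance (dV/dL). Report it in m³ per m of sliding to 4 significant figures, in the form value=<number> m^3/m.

value=9.527e-12 m^3/m

Every step keeps full precision, and intermediate values appear rounded; rounded once at the end, at four significant digits.
Convert: Hardness H = 225.6 HV × 9.807 MPa/HV = 2212 MPa = 2.212e+09 Pa.
In SI base units: W = 111.7 N, H = 2.212e+09 Pa, K = 1.887e-04.
Sliding wear rate dV/dL = K·W/H (independent of L): 1.887e-04 · 111.7 / 2.212e+09 = 9.527e-12 m³/m.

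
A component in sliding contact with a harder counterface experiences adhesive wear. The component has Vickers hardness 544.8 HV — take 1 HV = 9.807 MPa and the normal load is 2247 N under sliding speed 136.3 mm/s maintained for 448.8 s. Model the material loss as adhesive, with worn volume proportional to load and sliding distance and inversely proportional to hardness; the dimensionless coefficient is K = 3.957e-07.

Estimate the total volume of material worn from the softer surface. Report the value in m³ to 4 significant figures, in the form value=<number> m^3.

Each operation carries full precision. Intermediates are printed rounded — one final rounding: 4 significant figures.
Sliding speed v = 136.3 mm/s = 0.1363 m/s. Path length L = v·t = 0.1363 m/s × 448.8 s = 61.17 m.
Hardness H = 544.8 HV × 9.807 MPa/HV = 5343 MPa = 5.343e+09 Pa.
Restated in SI base units: W = 2247 N, H = 5.343e+09 Pa, K = 3.957e-07.
By Archard's law, V = K·W·L/H = 3.957e-07 · 2247 · 61.17 / 5.343e+09 = 1.018e-11 m³.

value=1.018e-11 m^3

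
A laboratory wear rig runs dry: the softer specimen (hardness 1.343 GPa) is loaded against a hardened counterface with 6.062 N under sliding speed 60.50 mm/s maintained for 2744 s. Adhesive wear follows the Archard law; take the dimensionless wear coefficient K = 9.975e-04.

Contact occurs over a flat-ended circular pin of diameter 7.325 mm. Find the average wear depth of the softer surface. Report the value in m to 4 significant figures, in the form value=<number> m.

The intermediates are displayed rounded; all arithmetic runs at full float precision; rounded once at the end to 4 significant digits.
Sliding speed v = 60.50 mm/s = 0.06050 m/s. Sliding distance L = v·t = 0.06050 m/s × 2744 s = 166.0 m.
Hardness H = 1.343 GPa = 1.343e+09 Pa.
Pin diameter d = 7.325 mm = 0.007325 m. Contact area A = π·d²/4 = π·(0.007325 m)²/4 = 4.214e-05 m².
SI base units throughout: W = 6.062 N, H = 1.343e+09 Pa, K = 9.975e-04.
Archard relation: V = K·W·L/H = 9.975e-04 · 6.062 · 166.0 / 1.343e+09 = 7.475e-10 m³.
Depth of wear h = V/A = 7.475e-10 / 4.214e-05 = 1.774e-05 m.

value=1.774e-05 m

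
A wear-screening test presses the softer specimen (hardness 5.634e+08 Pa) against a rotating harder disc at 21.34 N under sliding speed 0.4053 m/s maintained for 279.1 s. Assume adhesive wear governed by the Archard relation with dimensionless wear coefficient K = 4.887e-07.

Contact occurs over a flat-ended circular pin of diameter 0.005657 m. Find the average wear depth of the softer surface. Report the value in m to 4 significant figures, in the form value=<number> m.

The intermediates are displayed rounded, and the computation maintains full float precision. Rounded once at the end to 4 significant digits.
Total distance L = v·t = 0.4053 m/s × 279.1 s = 113.1 m.
Contact area A = π·d²/4 = π·(0.005657 m)²/4 = 2.513e-05 m².
In SI base units: W = 21.34 N, H = 5.634e+08 Pa, K = 4.887e-07.
Archard relation: V = K·W·L/H = 4.887e-07 · 21.34 · 113.1 / 5.634e+08 = 2.094e-12 m³.
Average depth h = V/A = 2.094e-12 / 2.513e-05 = 8.331e-08 m.

value=8.331e-08 m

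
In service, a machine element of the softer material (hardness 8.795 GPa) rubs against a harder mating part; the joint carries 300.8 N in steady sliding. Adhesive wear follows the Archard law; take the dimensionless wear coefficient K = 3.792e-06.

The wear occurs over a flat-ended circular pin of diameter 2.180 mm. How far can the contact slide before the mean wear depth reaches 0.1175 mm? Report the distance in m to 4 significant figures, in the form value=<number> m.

Intermediate values are displayed rounded. All arithmetic carries full float precision, and a single final rounding, at four significant digits.
Hardness H = 8.795 GPa = 8.795e+09 Pa.
Pin diameter d = 2.180 mm = 0.002180 m. Contact area A = π·d²/4 = π·(0.002180 m)²/4 = 3.733e-06 m².
Depth limit h_lim = 0.1175 mm = 1.175e-04 m.
Restated in SI base units: W = 300.8 N, H = 8.795e+09 Pa, K = 3.792e-06.
At the depth limit, V_lim = h_lim·A = 1.175e-04 · 3.733e-06 = 4.386e-10 m³.
Inverting, life L = V_lim·H/(K·W) = 4.386e-10 · 8.795e+09 / (3.792e-06 · 300.8) = 3382 m.

value=3382 m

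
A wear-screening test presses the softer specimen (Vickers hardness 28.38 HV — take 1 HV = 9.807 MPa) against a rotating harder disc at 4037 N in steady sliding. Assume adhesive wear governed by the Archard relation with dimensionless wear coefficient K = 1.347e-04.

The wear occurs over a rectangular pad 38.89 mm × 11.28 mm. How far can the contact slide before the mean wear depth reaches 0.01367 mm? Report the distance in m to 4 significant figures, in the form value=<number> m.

Displayed values are rounded — all arithmetic carries full precision. Rounded once at the end: 4 significant digits.
Convert: Hardness H = 28.38 HV × 9.807 MPa/HV = 278.3 MPa = 2.783e+08 Pa.
Convert: Pad sides 38.89 mm × 11.28 mm = 0.03889 m × 0.01128 m. Contact area A = 0.03889 m × 0.01128 m = 4.387e-04 m².
Convert: Depth limit h_lim = 0.01367 mm = 1.367e-05 m.
Expressed in SI base units: W = 4037 N, H = 2.783e+08 Pa, K = 1.347e-04.
Limit volume V_lim = h_lim·A = 1.367e-05 · 4.387e-04 = 5.997e-09 m³.
Thus life L = V_lim·H/(K·W) = 5.997e-09 · 2.783e+08 / (1.347e-04 · 4037) = 3.069 m.

value=3.069 m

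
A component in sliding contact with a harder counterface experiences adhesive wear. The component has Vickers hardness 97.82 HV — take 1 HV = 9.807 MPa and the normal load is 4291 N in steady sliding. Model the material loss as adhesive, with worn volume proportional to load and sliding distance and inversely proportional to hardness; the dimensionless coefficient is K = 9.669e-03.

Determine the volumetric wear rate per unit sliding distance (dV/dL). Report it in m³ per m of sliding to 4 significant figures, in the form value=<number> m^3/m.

All arithmetic carries exact precision; intermediate values are printed rounded, and a lone final rounding to four significant figures.
Hardness H = 97.82 HV × 9.807 MPa/HV = 959.3 MPa = 9.593e+08 Pa.
In SI base units: W = 4291 N, H = 9.593e+08 Pa, K = 9.669e-03.
Wear rate dV/dL = K·W/H (independent of L): 9.669e-03 · 4291 / 9.593e+08 = 4.325e-08 m³/m.

value=4.325e-08 m^3/m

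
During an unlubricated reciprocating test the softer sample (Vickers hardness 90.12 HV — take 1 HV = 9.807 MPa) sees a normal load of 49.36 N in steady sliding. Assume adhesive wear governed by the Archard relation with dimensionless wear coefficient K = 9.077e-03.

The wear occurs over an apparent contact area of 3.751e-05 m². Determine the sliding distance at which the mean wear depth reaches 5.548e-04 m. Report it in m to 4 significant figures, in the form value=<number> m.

Printed values are rounded, and the algebra runs at full float precision; one last rounding to four significant digits.
Hardness H = 90.12 HV × 9.807 MPa/HV = 883.8 MPa = 8.838e+08 Pa.
As SI base values: W = 49.36 N, H = 8.838e+08 Pa, K = 9.077e-03.
Wearable volume V_lim = h_lim·A = 5.548e-04 · 3.751e-05 = 2.081e-08 m³.
Thus life L = V_lim·H/(K·W) = 2.081e-08 · 8.838e+08 / (9.077e-03 · 49.36) = 41.05 m.

value=41.05 m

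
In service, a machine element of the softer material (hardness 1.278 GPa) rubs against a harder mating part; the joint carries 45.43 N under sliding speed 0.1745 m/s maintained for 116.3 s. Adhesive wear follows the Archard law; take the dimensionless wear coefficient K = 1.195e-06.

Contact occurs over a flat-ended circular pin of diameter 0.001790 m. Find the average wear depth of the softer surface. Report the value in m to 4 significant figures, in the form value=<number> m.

All arithmetic runs at full precision; intermediate values are shown rounded; a single final rounding: 4 significant digits.
Convert: Distance covered L = v·t = 0.1745 m/s × 116.3 s = 20.29 m.
Convert: Hardness H = 1.278 GPa = 1.278e+09 Pa.
Convert: Contact area A = π·d²/4 = π·(0.001790 m)²/4 = 2.516e-06 m².
In SI base units: W = 45.43 N, H = 1.278e+09 Pa, K = 1.195e-06.
Apply Archard: V = K·W·L/H = 1.195e-06 · 45.43 · 20.29 / 1.278e+09 = 8.621e-13 m³.
Mean depth h = V/A = 8.621e-13 / 2.516e-06 = 3.426e-07 m.

value=3.426e-07 m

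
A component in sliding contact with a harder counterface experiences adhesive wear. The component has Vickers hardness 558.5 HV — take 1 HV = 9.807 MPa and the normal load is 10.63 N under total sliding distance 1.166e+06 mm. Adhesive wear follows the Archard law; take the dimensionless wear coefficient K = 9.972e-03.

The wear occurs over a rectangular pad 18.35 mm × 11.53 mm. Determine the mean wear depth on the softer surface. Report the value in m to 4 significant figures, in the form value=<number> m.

value=1.067e-04 m

Displayed values are rounded — the algebra carries full float precision; rounded just once: four significant digits.
The distance L = 1.166e+06 mm = 1166 m.
Hardness H = 558.5 HV × 9.807 MPa/HV = 5477 MPa = 5.477e+09 Pa.
Pad sides 18.35 mm × 11.53 mm = 0.01835 m × 0.01153 m. Contact area A = 0.01835 m × 0.01153 m = 2.116e-04 m².
In SI base units, W = 10.63 N, H = 5.477e+09 Pa, K = 9.972e-03.
Wear volume V = K·W·L/H = 9.972e-03 · 10.63 · 1166 / 5.477e+09 = 2.257e-08 m³.
Wear depth h = V/A = 2.257e-08 / 2.116e-04 = 1.067e-04 m.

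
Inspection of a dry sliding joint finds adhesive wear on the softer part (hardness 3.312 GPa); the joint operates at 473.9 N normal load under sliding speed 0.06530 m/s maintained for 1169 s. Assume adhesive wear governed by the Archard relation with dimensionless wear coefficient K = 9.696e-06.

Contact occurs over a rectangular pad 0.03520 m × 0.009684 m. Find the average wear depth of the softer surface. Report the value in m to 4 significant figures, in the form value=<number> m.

value=3.107e-07 m

All working math runs at full precision. Printed values are rounded, and rounded once at the end, at 4 significant figures.
Convert: Path length L = v·t = 0.06530 m/s × 1169 s = 76.34 m.
Convert: Hardness H = 3.312 GPa = 3.312e+09 Pa.
Convert: Contact area A = 0.03520 m × 0.009684 m = 3.409e-04 m².
Collected in SI base units: W = 473.9 N, H = 3.312e+09 Pa, K = 9.696e-06.
The Archard volume V = K·W·L/H = 9.696e-06 · 473.9 · 76.34 / 3.312e+09 = 1.059e-10 m³.
Depth h = V/A = 1.059e-10 / 3.409e-04 = 3.107e-07 m.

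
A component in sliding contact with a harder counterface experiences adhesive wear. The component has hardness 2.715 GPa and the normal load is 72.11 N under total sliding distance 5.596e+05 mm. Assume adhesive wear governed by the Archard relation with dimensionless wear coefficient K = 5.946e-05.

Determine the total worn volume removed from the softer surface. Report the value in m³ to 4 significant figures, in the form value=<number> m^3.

value=8.837e-10 m^3

The computation runs at full precision; the intermediates are displayed rounded — rounded once at the end, at four significant digits.
Convert: Path length L = 5.596e+05 mm = 559.6 m.
Convert: Hardness H = 2.715 GPa = 2.715e+09 Pa.
Collected in SI base units: W = 72.11 N, H = 2.715e+09 Pa, K = 5.946e-05.
Wear volume V = K·W·L/H = 5.946e-05 · 72.11 · 559.6 / 2.715e+09 = 8.837e-10 m³.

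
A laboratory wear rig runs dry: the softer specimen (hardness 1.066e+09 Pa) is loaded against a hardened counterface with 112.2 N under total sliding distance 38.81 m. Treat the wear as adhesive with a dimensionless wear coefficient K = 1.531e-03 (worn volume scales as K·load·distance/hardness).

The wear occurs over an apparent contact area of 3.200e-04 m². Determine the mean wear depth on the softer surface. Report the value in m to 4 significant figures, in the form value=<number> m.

value=1.954e-05 m

The intermediates appear rounded. Every step carries exact precision — rounded just once, at 4 significant digits.
In SI base units: W = 112.2 N, H = 1.066e+09 Pa, K = 1.531e-03.
Wear volume V = K·W·L/H = 1.531e-03 · 112.2 · 38.81 / 1.066e+09 = 6.254e-09 m³.
Depth h = V/A = 6.254e-09 / 3.200e-04 = 1.954e-05 m.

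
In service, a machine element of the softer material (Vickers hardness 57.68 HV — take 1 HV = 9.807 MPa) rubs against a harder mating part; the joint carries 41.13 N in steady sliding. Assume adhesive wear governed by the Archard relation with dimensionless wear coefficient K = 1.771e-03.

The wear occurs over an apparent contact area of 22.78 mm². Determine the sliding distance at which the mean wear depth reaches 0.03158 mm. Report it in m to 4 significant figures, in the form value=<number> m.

value=5.587 m

Every step maintains full float precision — intermediates are printed rounded. Rounded just once: four significant digits.
Hardness H = 57.68 HV × 9.807 MPa/HV = 565.7 MPa = 5.657e+08 Pa.
Contact area A = 22.78 mm² = 2.278e-05 m².
Depth limit h_lim = 0.03158 mm = 3.158e-05 m.
In SI base units: W = 41.13 N, H = 5.657e+08 Pa, K = 1.771e-03.
Permissible volume V_lim = h_lim·A = 3.158e-05 · 2.278e-05 = 7.194e-10 m³.
So the life L = V_lim·H/(K·W) = 7.194e-10 · 5.657e+08 / (1.771e-03 · 41.13) = 5.587 m.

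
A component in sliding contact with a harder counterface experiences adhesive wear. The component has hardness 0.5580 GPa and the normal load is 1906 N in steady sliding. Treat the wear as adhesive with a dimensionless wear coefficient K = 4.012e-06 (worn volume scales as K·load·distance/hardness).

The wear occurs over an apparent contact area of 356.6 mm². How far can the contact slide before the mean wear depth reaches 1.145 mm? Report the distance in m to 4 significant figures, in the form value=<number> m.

The computation runs at full precision. The intermediates are displayed rounded; one final rounding: four significant figures.
Hardness H = 0.5580 GPa = 5.580e+08 Pa.
Contact area A = 356.6 mm² = 3.566e-04 m².
Depth limit h_lim = 1.145 mm = 0.001145 m.
In SI base units, W = 1906 N, H = 5.580e+08 Pa, K = 4.012e-06.
Limit volume V_lim = h_lim·A = 0.001145 · 3.566e-04 = 4.083e-07 m³.
Inverting, life L = V_lim·H/(K·W) = 4.083e-07 · 5.580e+08 / (4.012e-06 · 1906) = 2.979e+04 m.

value=2.979e+04 m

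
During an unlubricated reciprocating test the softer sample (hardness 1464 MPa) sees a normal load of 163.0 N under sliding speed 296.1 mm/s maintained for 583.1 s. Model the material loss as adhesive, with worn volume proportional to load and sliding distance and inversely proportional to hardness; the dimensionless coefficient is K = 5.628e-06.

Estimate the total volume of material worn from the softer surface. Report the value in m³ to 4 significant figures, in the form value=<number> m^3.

All working math maintains full float precision — quoted intermediates are rounded — one last rounding, at four significant figures.
Convert: Sliding speed v = 296.1 mm/s = 0.2961 m/s. Distance L = v·t = 0.2961 m/s × 583.1 s = 172.7 m.
Convert: Hardness H = 1464 MPa = 1.464e+09 Pa.
Collected in SI base units: W = 163.0 N, H = 1.464e+09 Pa, K = 5.628e-06.
Apply Archard: V = K·W·L/H = 5.628e-06 · 163.0 · 172.7 / 1.464e+09 = 1.082e-10 m³.

value=1.082e-10 m^3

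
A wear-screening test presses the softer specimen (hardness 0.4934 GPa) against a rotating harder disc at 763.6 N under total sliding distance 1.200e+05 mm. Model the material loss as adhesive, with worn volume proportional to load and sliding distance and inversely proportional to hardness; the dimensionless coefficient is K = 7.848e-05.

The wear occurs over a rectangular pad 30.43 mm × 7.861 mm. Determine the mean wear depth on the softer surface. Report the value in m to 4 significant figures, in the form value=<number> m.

value=6.093e-05 m

The computation holds full float precision — intermediates are shown rounded — a lone final rounding: four significant digits.
Convert: Distance L = 1.200e+05 mm = 120.0 m.
Convert: Hardness H = 0.4934 GPa = 4.934e+08 Pa.
Convert: Pad sides 30.43 mm × 7.861 mm = 0.03043 m × 0.007861 m. Contact area A = 0.03043 m × 0.007861 m = 2.392e-04 m².
In SI base units, W = 763.6 N, H = 4.934e+08 Pa, K = 7.848e-05.
Worn volume V = K·W·L/H = 7.848e-05 · 763.6 · 120.0 / 4.934e+08 = 1.457e-08 m³.
Depth h = V/A = 1.457e-08 / 2.392e-04 = 6.093e-05 m.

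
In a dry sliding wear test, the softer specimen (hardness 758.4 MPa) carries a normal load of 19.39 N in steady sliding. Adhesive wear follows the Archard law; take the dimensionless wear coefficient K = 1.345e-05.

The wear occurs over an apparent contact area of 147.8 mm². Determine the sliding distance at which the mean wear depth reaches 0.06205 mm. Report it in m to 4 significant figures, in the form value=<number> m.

Every step maintains exact precision, and intermediate values are shown rounded; one final rounding, at four significant digits.
Hardness H = 758.4 MPa = 7.584e+08 Pa.
Contact area A = 147.8 mm² = 1.478e-04 m².
Depth limit h_lim = 0.06205 mm = 6.205e-05 m.
Expressed in SI base units: W = 19.39 N, H = 7.584e+08 Pa, K = 1.345e-05.
Allowed volume V_lim = h_lim·A = 6.205e-05 · 1.478e-04 = 9.171e-09 m³.
So the life L = V_lim·H/(K·W) = 9.171e-09 · 7.584e+08 / (1.345e-05 · 19.39) = 2.667e+04 m.

value=2.667e+04 m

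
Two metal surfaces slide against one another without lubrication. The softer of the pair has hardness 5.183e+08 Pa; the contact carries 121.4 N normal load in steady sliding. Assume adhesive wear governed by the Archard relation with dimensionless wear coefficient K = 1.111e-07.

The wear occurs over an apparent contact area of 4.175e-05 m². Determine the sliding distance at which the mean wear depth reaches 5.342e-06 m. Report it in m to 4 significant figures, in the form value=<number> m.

value=8571 m

Printed values are rounded; each operation runs at full float precision. Rounded once at the end, at 4 significant figures.
SI base units throughout: W = 121.4 N, H = 5.183e+08 Pa, K = 1.111e-07.
Allowed volume V_lim = h_lim·A = 5.342e-06 · 4.175e-05 = 2.230e-10 m³.
Life L = V_lim·H/(K·W) = 2.230e-10 · 5.183e+08 / (1.111e-07 · 121.4) = 8571 m.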